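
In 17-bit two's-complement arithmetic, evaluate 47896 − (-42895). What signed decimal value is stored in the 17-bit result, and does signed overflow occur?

47896 → 01011101100011000
-42895 → 10101100001110001
Subtract via negate-and-add: invert 10101100001110001 + 1 = 01010011110001111 (i.e. 42895).
  01011101100011000
+ 01010011110001111
= 10110001010100111
Result 10110001010100111: MSB = 1 → 90791 − 131072 = -40281.
Both addends (after negating the subtrahend) are non-negative but the stored result is negative: signed overflow. The true value 47896 − (-42895) = 90791 lies outside [-65536, 65535].

-40281; overflow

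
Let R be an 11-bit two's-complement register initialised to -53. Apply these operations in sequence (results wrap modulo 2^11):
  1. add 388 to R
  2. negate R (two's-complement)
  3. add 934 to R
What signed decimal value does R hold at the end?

Start: R = -53 = 11111001011.
R = -53 + 388 = 335 = 00101001111
R = −(335) = -335 = 11010110001
R = -335 + 934 = 599 = 01001010111

599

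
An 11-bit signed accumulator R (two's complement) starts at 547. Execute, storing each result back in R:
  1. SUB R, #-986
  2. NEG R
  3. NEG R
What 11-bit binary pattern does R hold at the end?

Start: R = 547 = 01000100011.
R = 547 − (-986) = 1533; wraps to -515 = 10111111101
R = −(-515) = 515 = 01000000011
R = −(515) = -515 = 10111111101

10111111101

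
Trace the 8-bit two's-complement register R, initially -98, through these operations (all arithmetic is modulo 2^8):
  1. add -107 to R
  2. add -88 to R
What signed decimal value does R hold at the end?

Start: R = -98 = 10011110.
R = -98 + (-107) = -205; wraps to 51 = 00110011
R = 51 + (-88) = -37 = 11011011

-37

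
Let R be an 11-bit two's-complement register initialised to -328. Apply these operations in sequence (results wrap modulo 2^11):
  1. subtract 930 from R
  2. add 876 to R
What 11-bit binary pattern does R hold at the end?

11010000010

Start: R = -328 = 11010111000.
R = -328 − 930 = -1258; wraps to 790 = 01100010110
R = 790 + 876 = 1666; wraps to -382 = 11010000010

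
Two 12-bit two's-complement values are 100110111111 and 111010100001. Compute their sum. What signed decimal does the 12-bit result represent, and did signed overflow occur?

-1952; no overflow

100110111111 = -1601 (signed)
111010100001 = -351 (signed)
  100110111111
+ 111010100001
= 100001100000  (discard carry-out 1)
Result 100001100000: MSB = 1 → 2144 − 4096 = -1952.
Both addends are negative and so is the stored result: no signed overflow.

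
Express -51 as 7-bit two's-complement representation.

1001101

|-51| = 51 = 0110011 in 7 bits.
Invert the bits: 1001100. Add 1: 1001101.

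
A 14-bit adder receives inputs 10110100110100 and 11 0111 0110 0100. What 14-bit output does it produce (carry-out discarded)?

10010010011000

  10110100110100
+ 11011101100100
= 10010010011000  (discard carry-out 1)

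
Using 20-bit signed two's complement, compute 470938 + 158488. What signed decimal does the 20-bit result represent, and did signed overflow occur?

-419150; overflow

470938 → 01110010111110011010
158488 → 00100110101100011000
  01110010111110011010
+ 00100110101100011000
= 10011001101010110010
Result 10011001101010110010: MSB = 1 → 629426 − 1048576 = -419150.
Both addends are non-negative but the stored result is negative: signed overflow. The true value 470938 + 158488 = 629426 lies outside [-524288, 524287].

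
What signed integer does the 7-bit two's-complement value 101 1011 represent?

-37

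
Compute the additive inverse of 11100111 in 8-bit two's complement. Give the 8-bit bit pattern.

Invert: 00011000. Add 1: 00011001.
Check: 11100111 = -25, 00011001 = 25.

00011001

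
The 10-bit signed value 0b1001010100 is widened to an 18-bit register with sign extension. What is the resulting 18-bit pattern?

111111111001010100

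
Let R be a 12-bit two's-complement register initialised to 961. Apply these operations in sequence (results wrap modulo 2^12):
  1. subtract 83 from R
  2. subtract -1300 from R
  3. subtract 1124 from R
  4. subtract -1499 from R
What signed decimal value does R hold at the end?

-1543

Start: R = 961 = 001111000001.
R = 961 − 83 = 878 = 001101101110
R = 878 − (-1300) = 2178; wraps to -1918 = 100010000010
R = -1918 − 1124 = -3042; wraps to 1054 = 010000011110
R = 1054 − (-1499) = 2553; wraps to -1543 = 100111111001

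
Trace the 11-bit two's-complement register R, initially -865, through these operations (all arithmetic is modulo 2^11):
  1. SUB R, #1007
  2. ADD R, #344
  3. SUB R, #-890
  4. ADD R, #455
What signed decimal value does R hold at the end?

-183

Start: R = -865 = 10010011111.
R = -865 − 1007 = -1872; wraps to 176 = 00010110000
R = 176 + 344 = 520 = 01000001000
R = 520 − (-890) = 1410; wraps to -638 = 10110000010
R = -638 + 455 = -183 = 11101001001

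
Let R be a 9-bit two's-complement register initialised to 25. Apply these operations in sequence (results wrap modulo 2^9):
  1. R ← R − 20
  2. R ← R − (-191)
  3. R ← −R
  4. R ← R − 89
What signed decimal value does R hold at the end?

227

Start: R = 25 = 000011001.
R = 25 − 20 = 5 = 000000101
R = 5 − (-191) = 196 = 011000100
R = −(196) = -196 = 100111100
R = -196 − 89 = -285; wraps to 227 = 011100011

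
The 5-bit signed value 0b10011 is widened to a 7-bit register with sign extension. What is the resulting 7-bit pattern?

1110011

MSB of 10011 is 1; replicate it into the new high bits.
11|10011 → 1110011 (still -13).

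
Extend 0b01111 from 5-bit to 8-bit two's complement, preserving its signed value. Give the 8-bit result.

MSB of 01111 is 0; replicate it into the new high bits.
000|01111 → 00001111 (still 15).

00001111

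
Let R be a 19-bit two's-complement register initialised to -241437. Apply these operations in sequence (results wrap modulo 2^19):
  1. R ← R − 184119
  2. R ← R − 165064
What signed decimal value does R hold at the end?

-66332

Start: R = -241437 = 1000101000011100011.
R = -241437 − 184119 = -425556; wraps to 98732 = 0011000000110101100
R = 98732 − 165064 = -66332 = 1101111110011100100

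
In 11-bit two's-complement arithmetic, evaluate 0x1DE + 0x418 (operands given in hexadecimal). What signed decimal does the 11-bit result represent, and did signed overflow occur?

-522; no overflow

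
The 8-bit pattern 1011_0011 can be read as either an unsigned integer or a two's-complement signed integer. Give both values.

Unsigned: 10110011 = 179.
Signed: MSB=1 → 179 − 256 = -77.

unsigned = 179, signed = -77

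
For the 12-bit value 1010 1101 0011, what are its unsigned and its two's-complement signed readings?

Unsigned: 101011010011 = 2771.
Signed: MSB=1 → 2771 − 4096 = -1325.

unsigned = 2771, signed = -1325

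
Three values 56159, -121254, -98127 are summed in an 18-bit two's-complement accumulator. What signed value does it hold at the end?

56159 + (-121254) = -65095 (110000000110111001)
-65095 + (-98127) = -163222 → wraps to 98922 (011000001001101010)

98922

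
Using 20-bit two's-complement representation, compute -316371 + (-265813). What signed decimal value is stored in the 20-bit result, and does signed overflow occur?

466392; overflow

-316371 → 10110010110000101101
-265813 → 10111111000110101011
  10110010110000101101
+ 10111111000110101011
= 01110001110111011000  (discard carry-out 1)
Result 01110001110111011000: MSB = 0 → value 466392.
Both addends are negative but the stored result is non-negative: signed overflow. The true value -316371 + (-265813) = -582184 lies outside [-524288, 524287].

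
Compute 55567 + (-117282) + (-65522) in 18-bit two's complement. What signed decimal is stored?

-127237

55567 + (-117282) = -61715 (110000111011101101)
-61715 + (-65522) = -127237 (100000111011111011)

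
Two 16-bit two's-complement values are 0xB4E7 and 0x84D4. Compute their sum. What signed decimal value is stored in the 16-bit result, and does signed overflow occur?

0xB4E7 = 1011010011100111 = -19225 (signed)
0x84D4 = 1000010011010100 = -31532 (signed)
  1011010011100111
+ 1000010011010100
= 0011100110111011  (discard carry-out 1)
Result 0011100110111011: MSB = 0 → value 14779.
Both addends are negative but the stored result is non-negative: signed overflow. The true value -19225 + (-31532) = -50757 lies outside [-32768, 32767].

14779; overflow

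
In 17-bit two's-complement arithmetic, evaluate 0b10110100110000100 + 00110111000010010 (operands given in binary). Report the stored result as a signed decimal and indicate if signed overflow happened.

-10346; no overflow

0b10110100110000100 → 10110100110000100 = -38524 (signed)
00110111000010010 = 28178 (signed)
  10110100110000100
+ 00110111000010010
= 11101011110010110
Result 11101011110010110: MSB = 1 → 120726 − 131072 = -10346.
Addends have opposite signs, so signed overflow cannot occur.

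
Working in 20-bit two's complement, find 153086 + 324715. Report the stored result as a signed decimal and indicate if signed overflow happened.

477801; no overflow

153086 → 00100101010111111110
324715 → 01001111010001101011
  00100101010111111110
+ 01001111010001101011
= 01110100101001101001
Result 01110100101001101001: MSB = 0 → value 477801.
Both addends are non-negative and so is the stored result: no signed overflow.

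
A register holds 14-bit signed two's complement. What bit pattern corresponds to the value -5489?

|-5489| = 5489 = 01010101110001 in 14 bits.
Invert the bits: 10101010001110. Add 1: 10101010001111.
Check: 10101010001111 reads as 10895 − 16384 = -5489.

10101010001111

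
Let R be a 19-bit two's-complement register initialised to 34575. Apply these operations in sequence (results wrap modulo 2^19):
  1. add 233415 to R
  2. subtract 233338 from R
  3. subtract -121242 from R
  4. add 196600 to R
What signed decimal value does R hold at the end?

Start: R = 34575 = 0001000011100001111.
R = 34575 + 233415 = 267990; wraps to -256298 = 1000001011011010110
R = -256298 − 233338 = -489636; wraps to 34652 = 0001000011101011100
R = 34652 − (-121242) = 155894 = 0100110000011110110
R = 155894 + 196600 = 352494; wraps to -171794 = 1010110000011101110

-171794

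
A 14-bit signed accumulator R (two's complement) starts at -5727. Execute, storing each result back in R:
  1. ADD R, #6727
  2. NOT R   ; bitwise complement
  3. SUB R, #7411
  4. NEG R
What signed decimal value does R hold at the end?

Start: R = -5727 = 10100110100001.
R = -5727 + 6727 = 1000 = 00001111101000
R = NOT 00001111101000 = 11110000010111 = -1001
R = -1001 − 7411 = -8412; wraps to 7972 = 01111100100100
R = −(7972) = -7972 = 10000011011100

-7972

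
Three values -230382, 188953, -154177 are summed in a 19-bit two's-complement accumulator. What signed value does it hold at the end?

-230382 + 188953 = -41429 (1110101111000101011)
-41429 + (-154177) = -195606 (1010000001111101010)

-195606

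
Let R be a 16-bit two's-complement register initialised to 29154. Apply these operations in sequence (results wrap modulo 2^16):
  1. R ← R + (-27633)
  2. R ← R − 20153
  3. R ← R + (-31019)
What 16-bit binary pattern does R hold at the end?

Start: R = 29154 = 0111000111100010.
R = 29154 + (-27633) = 1521 = 0000010111110001
R = 1521 − 20153 = -18632 = 1011011100111000
R = -18632 + (-31019) = -49651; wraps to 15885 = 0011111000001101

0011111000001101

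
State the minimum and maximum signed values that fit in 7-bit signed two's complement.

min = -64, max = 63

Minimum: −2^6 = -64.
Maximum: 2^6 − 1 = 63.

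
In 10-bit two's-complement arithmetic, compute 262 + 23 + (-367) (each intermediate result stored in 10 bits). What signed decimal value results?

-82

262 + 23 = 285 (0100011101)
285 + (-367) = -82 (1110101110)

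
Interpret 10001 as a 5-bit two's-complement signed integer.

MSB is 1, so the value is negative.
Unsigned reading: 17. Subtract 2^5 = 32: 17 − 32 = -15.

-15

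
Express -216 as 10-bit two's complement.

1100101000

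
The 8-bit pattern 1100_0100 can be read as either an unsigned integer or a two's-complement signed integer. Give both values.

Unsigned: 11000100 = 196.
Signed: MSB=1 → 196 − 256 = -60.

unsigned = 196, signed = -60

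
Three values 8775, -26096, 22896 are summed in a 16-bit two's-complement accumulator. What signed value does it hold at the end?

5575

8775 + (-26096) = -17321 (1011110001010111)
-17321 + 22896 = 5575 (0001010111000111)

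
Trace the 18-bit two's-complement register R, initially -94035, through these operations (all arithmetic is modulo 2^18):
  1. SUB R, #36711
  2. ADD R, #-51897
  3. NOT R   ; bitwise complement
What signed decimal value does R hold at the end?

-79502

Start: R = -94035 = 101001000010101101.
R = -94035 − 36711 = -130746 = 100000000101000110
R = -130746 + (-51897) = -182643; wraps to 79501 = 010011011010001101
R = NOT 010011011010001101 = 101100100101110010 = -79502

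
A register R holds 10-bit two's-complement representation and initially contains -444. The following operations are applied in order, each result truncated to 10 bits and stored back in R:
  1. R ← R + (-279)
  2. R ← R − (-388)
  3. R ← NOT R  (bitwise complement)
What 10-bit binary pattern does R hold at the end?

0101001110

Start: R = -444 = 1001000100.
R = -444 + (-279) = -723; wraps to 301 = 0100101101
R = 301 − (-388) = 689; wraps to -335 = 1010110001
R = NOT 1010110001 = 0101001110 = 334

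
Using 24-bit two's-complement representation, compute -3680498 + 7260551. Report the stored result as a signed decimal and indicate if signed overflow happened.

3580053; no overflow

-3680498 → 110001111101011100001110
7260551 → 011011101100100110000111
  110001111101011100001110
+ 011011101100100110000111
= 001101101010000010010101  (discard carry-out 1)
Result 001101101010000010010101: MSB = 0 → value 3580053.
Addends have opposite signs, so signed overflow cannot occur.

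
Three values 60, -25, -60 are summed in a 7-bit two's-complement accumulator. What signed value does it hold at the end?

-25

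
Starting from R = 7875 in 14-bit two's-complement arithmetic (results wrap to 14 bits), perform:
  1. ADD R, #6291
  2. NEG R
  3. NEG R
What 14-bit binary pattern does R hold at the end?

11011101010110

Start: R = 7875 = 01111011000011.
R = 7875 + 6291 = 14166; wraps to -2218 = 11011101010110
R = −(-2218) = 2218 = 00100010101010
R = −(2218) = -2218 = 11011101010110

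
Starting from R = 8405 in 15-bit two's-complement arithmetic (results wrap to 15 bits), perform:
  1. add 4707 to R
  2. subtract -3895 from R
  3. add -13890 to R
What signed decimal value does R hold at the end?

3117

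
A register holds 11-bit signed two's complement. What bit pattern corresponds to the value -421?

11001011011

|-421| = 421 = 00110100101 in 11 bits.
Invert the bits: 11001011010. Add 1: 11001011011.
Check: 11001011011 reads as 1627 − 2048 = -421.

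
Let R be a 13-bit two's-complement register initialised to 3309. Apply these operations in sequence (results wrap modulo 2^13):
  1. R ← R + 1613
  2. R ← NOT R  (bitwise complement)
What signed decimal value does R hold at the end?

3269

Start: R = 3309 = 0110011101101.
R = 3309 + 1613 = 4922; wraps to -3270 = 1001100111010
R = NOT 1001100111010 = 0110011000101 = 3269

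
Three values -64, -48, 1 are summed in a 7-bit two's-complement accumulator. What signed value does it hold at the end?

17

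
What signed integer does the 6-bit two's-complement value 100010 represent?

MSB is 1, so the value is negative.
Unsigned reading: 34. Subtract 2^6 = 64: 34 − 64 = -30.

-30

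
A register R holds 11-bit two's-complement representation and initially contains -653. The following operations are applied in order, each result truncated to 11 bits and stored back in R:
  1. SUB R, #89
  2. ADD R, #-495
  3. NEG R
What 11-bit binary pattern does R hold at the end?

Start: R = -653 = 10101110011.
R = -653 − 89 = -742 = 10100011010
R = -742 + (-495) = -1237; wraps to 811 = 01100101011
R = −(811) = -811 = 10011010101

10011010101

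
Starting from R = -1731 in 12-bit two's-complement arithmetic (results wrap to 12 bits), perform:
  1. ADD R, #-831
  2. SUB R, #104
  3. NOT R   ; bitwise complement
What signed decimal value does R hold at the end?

-1431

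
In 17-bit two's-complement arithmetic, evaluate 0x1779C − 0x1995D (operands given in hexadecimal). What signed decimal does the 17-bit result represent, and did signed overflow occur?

-8641; no overflow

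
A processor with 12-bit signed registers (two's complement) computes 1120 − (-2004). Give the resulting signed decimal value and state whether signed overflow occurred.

-972; overflow

1120 → 010001100000
-2004 → 100000101100
Subtract via negate-and-add: invert 100000101100 + 1 = 011111010100 (i.e. 2004).
  010001100000
+ 011111010100
= 110000110100
Result 110000110100: MSB = 1 → 3124 − 4096 = -972.
Both addends (after negating the subtrahend) are non-negative but the stored result is negative: signed overflow. The true value 1120 − (-2004) = 3124 lies outside [-2048, 2047].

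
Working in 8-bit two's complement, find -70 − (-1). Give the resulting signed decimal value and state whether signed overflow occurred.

-70 → 10111010
-1 → 11111111
Subtract via negate-and-add: invert 11111111 + 1 = 00000001 (i.e. 1).
  10111010
+ 00000001
= 10111011
Result 10111011: MSB = 1 → 187 − 256 = -69.
Addends (after negating the subtrahend) have opposite signs, so signed overflow cannot occur.

-69; no overflow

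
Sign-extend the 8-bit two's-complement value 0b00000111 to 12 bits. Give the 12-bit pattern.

MSB of 00000111 is 0; replicate it into the new high bits.
0000|00000111 → 000000000111 (still 7).

000000000111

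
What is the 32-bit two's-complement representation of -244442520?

11110001011011100001101001101000

|-244442520| = 244442520 = 00001110100100011110010110011000 in 32 bits.
Invert the bits: 11110001011011100001101001100111. Add 1: 11110001011011100001101001101000.
Check: 11110001011011100001101001101000 reads as 4050524776 − 4294967296 = -244442520.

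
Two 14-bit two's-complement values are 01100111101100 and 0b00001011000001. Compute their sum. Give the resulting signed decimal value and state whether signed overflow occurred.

7341; no overflow

01100111101100 = 6636 (signed)
0b00001011000001 → 00001011000001 = 705 (signed)
  01100111101100
+ 00001011000001
= 01110010101101
Result 01110010101101: MSB = 0 → value 7341.
Both addends are non-negative and so is the stored result: no signed overflow.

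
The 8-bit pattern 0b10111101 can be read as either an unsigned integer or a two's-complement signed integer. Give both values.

Unsigned: 10111101 = 189.
Signed: MSB=1 → 189 − 256 = -67.

unsigned = 189, signed = -67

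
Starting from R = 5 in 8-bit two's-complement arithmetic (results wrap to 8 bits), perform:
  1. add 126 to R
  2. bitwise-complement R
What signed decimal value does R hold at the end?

124

Start: R = 5 = 00000101.
R = 5 + 126 = 131; wraps to -125 = 10000011
R = NOT 10000011 = 01111100 = 124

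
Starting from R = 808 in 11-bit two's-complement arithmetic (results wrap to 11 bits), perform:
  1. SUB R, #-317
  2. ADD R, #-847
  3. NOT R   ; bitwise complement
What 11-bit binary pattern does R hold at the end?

Start: R = 808 = 01100101000.
R = 808 − (-317) = 1125; wraps to -923 = 10001100101
R = -923 + (-847) = -1770; wraps to 278 = 00100010110
R = NOT 00100010110 = 11011101001 = -279

11011101001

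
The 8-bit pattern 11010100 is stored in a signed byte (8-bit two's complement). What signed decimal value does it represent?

MSB is 1, so the value is negative.
Invert: 00101011. Add 1: 00101100 = 44. So the value is −44.

-44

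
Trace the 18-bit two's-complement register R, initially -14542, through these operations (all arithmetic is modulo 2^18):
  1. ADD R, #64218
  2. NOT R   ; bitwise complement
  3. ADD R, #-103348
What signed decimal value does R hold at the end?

Start: R = -14542 = 111100011100110010.
R = -14542 + 64218 = 49676 = 001100001000001100
R = NOT 001100001000001100 = 110011110111110011 = -49677
R = -49677 + (-103348) = -153025; wraps to 109119 = 011010101000111111

109119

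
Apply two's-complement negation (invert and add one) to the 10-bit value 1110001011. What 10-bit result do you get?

0001110101

Invert: 0001110100. Add 1: 0001110101.
Check: 1110001011 = -117, 0001110101 = 117.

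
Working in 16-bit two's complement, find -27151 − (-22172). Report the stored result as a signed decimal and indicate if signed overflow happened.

-4979; no overflow

-27151 → 1001010111110001
-22172 → 1010100101100100
Subtract via negate-and-add: invert 1010100101100100 + 1 = 0101011010011100 (i.e. 22172).
  1001010111110001
+ 0101011010011100
= 1110110010001101
Result 1110110010001101: MSB = 1 → 60557 − 65536 = -4979.
Addends (after negating the subtrahend) have opposite signs, so signed overflow cannot occur.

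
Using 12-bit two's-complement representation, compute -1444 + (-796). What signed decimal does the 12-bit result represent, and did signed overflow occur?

1856; overflow

-1444 → 101001011100
-796 → 110011100100
  101001011100
+ 110011100100
= 011101000000  (discard carry-out 1)
Result 011101000000: MSB = 0 → value 1856.
Both addends are negative but the stored result is non-negative: signed overflow. The true value -1444 + (-796) = -2240 lies outside [-2048, 2047].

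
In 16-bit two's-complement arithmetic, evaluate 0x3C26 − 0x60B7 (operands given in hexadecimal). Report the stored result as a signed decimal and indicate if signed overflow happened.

-9361; no overflow

0x3C26 = 0011110000100110 = 15398 (signed)
0x60B7 = 0110000010110111 = 24759 (signed)
Subtract via negate-and-add: invert 0110000010110111 + 1 = 1001111101001001 (i.e. -24759).
  0011110000100110
+ 1001111101001001
= 1101101101101111
Result 1101101101101111: MSB = 1 → 56175 − 65536 = -9361.
Addends (after negating the subtrahend) have opposite signs, so signed overflow cannot occur.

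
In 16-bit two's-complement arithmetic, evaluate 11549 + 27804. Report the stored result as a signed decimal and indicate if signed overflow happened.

11549 → 0010110100011101
27804 → 0110110010011100
  0010110100011101
+ 0110110010011100
= 1001100110111001
Result 1001100110111001: MSB = 1 → 39353 − 65536 = -26183.
Both addends are non-negative but the stored result is negative: signed overflow. The true value 11549 + 27804 = 39353 lies outside [-32768, 32767].

-26183; overflow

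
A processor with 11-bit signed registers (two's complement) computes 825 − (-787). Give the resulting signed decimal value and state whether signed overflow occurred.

825 → 01100111001
-787 → 10011101101
Subtract via negate-and-add: invert 10011101101 + 1 = 01100010011 (i.e. 787).
  01100111001
+ 01100010011
= 11001001100
Result 11001001100: MSB = 1 → 1612 − 2048 = -436.
Both addends (after negating the subtrahend) are non-negative but the stored result is negative: signed overflow. The true value 825 − (-787) = 1612 lies outside [-1024, 1023].

-436; overflow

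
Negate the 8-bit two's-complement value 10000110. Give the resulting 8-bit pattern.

01111010

Invert: 01111001. Add 1: 01111010.
Check: 10000110 = -122, 01111010 = 122.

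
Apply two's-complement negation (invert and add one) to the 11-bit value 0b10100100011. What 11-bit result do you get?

01011011101

Invert: 01011011100. Add 1: 01011011101.
Check: 10100100011 = -733, 01011011101 = 733.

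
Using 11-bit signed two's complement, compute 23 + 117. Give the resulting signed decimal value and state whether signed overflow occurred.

140; no overflow

23 → 00000010111
117 → 00001110101
  00000010111
+ 00001110101
= 00010001100
Result 00010001100: MSB = 0 → value 140.
Both addends are non-negative and so is the stored result: no signed overflow.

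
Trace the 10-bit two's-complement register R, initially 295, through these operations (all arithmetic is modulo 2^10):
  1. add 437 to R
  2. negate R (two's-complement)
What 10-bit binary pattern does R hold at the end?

0100100100

Start: R = 295 = 0100100111.
R = 295 + 437 = 732; wraps to -292 = 1011011100
R = −(-292) = 292 = 0100100100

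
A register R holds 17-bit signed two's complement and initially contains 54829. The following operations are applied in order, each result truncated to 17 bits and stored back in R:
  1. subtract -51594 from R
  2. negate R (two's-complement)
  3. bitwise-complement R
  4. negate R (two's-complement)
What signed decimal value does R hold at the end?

Start: R = 54829 = 01101011000101101.
R = 54829 − (-51594) = 106423; wraps to -24649 = 11001111110110111
R = −(-24649) = 24649 = 00110000001001001
R = NOT 00110000001001001 = 11001111110110110 = -24650
R = −(-24650) = 24650 = 00110000001001010

24650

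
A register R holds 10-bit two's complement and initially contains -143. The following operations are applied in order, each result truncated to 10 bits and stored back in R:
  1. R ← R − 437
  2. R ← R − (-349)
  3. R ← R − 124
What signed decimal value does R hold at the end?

-355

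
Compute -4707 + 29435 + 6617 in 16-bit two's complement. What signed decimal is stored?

31345

-4707 + 29435 = 24728 (0110000010011000)
24728 + 6617 = 31345 (0111101001110001)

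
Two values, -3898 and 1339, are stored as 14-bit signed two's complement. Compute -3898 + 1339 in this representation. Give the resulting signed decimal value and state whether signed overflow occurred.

-2559; no overflow

-3898 → 11000011000110
1339 → 00010100111011
  11000011000110
+ 00010100111011
= 11011000000001
Result 11011000000001: MSB = 1 → 13825 − 16384 = -2559.
Addends have opposite signs, so signed overflow cannot occur.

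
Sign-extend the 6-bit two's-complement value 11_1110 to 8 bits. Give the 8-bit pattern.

11111110

MSB of 111110 is 1; replicate it into the new high bits.
11|111110 → 11111110 (still -2).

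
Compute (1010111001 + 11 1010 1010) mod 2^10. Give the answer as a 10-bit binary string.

1001100011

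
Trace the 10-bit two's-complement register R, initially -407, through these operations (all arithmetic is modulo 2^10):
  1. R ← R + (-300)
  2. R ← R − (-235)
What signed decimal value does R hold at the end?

Start: R = -407 = 1001101001.
R = -407 + (-300) = -707; wraps to 317 = 0100111101
R = 317 − (-235) = 552; wraps to -472 = 1000101000

-472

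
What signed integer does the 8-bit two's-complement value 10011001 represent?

MSB is 1, so the value is negative.
Unsigned reading: 153. Subtract 2^8 = 256: 153 − 256 = -103.

-103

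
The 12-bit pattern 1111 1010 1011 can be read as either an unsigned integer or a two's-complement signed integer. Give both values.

unsigned = 4011, signed = -85

Unsigned: 111110101011 = 4011.
Signed: MSB=1 → 4011 − 4096 = -85.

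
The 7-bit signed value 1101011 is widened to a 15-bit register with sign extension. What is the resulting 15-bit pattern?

111111111101011

MSB of 1101011 is 1; replicate it into the new high bits.
11111111|1101011 → 111111111101011 (still -21).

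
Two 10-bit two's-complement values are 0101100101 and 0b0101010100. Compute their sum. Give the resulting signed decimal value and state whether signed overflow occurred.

0101100101 = 357 (signed)
0b0101010100 → 0101010100 = 340 (signed)
  0101100101
+ 0101010100
= 1010111001
Result 1010111001: MSB = 1 → 697 − 1024 = -327.
Both addends are non-negative but the stored result is negative: signed overflow. The true value 357 + 340 = 697 lies outside [-512, 511].

-327; overflow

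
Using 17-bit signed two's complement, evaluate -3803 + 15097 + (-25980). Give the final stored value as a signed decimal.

-14686

-3803 + 15097 = 11294 (00010110000011110)
11294 + (-25980) = -14686 (11100011010100010)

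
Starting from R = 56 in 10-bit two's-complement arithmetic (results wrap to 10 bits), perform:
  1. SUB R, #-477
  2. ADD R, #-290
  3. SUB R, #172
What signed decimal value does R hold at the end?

Start: R = 56 = 0000111000.
R = 56 − (-477) = 533; wraps to -491 = 1000010101
R = -491 + (-290) = -781; wraps to 243 = 0011110011
R = 243 − 172 = 71 = 0001000111

71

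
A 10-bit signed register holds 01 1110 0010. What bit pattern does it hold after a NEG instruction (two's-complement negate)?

Invert: 1000011101. Add 1: 1000011110.
Check: 0111100010 = 482, 1000011110 = -482.

1000011110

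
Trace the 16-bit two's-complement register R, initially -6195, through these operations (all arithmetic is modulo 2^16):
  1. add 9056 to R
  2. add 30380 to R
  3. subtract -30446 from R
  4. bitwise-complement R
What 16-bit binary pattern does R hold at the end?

0000011100111000

Start: R = -6195 = 1110011111001101.
R = -6195 + 9056 = 2861 = 0000101100101101
R = 2861 + 30380 = 33241; wraps to -32295 = 1000000111011001
R = -32295 − (-30446) = -1849 = 1111100011000111
R = NOT 1111100011000111 = 0000011100111000 = 1848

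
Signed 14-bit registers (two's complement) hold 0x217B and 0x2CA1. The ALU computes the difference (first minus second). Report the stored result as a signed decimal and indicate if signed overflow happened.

-2854; no overflow

0x217B = 10000101111011 = -7813 (signed)
0x2CA1 = 10110010100001 = -4959 (signed)
Subtract via negate-and-add: invert 10110010100001 + 1 = 01001101011111 (i.e. 4959).
  10000101111011
+ 01001101011111
= 11010011011010
Result 11010011011010: MSB = 1 → 13530 − 16384 = -2854.
Addends (after negating the subtrahend) have opposite signs, so signed overflow cannot occur.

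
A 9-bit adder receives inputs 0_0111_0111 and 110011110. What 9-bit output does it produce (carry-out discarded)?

000010101

  001110111
+ 110011110
= 000010101  (discard carry-out 1)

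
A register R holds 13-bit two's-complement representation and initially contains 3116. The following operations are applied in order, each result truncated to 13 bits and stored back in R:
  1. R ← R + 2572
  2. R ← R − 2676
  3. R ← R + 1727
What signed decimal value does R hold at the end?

-3453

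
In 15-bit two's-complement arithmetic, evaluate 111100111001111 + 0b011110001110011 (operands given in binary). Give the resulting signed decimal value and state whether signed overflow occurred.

111100111001111 = -1585 (signed)
0b011110001110011 → 011110001110011 = 15475 (signed)
  111100111001111
+ 011110001110011
= 011011001000010  (discard carry-out 1)
Result 011011001000010: MSB = 0 → value 13890.
Addends have opposite signs, so signed overflow cannot occur.

13890; no overflow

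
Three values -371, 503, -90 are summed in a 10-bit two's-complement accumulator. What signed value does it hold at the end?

-371 + 503 = 132 (0010000100)
132 + (-90) = 42 (0000101010)

42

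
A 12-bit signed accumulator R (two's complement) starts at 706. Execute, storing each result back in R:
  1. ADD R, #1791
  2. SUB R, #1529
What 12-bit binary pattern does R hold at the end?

Start: R = 706 = 001011000010.
R = 706 + 1791 = 2497; wraps to -1599 = 100111000001
R = -1599 − 1529 = -3128; wraps to 968 = 001111001000

001111001000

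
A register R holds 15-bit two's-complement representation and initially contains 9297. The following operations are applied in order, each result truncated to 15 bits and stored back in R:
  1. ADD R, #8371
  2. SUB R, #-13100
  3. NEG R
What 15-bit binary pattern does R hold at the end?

000011111010000

Start: R = 9297 = 010010001010001.
R = 9297 + 8371 = 17668; wraps to -15100 = 100010100000100
R = -15100 − (-13100) = -2000 = 111100000110000
R = −(-2000) = 2000 = 000011111010000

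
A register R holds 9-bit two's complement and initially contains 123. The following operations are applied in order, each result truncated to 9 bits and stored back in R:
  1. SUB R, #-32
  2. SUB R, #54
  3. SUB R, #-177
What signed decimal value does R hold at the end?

-234

Start: R = 123 = 001111011.
R = 123 − (-32) = 155 = 010011011
R = 155 − 54 = 101 = 001100101
R = 101 − (-177) = 278; wraps to -234 = 100010110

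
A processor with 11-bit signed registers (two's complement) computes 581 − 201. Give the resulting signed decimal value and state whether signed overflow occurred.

581 → 01001000101
201 → 00011001001
Subtract via negate-and-add: invert 00011001001 + 1 = 11100110111 (i.e. -201).
  01001000101
+ 11100110111
= 00101111100  (discard carry-out 1)
Result 00101111100: MSB = 0 → value 380.
Addends (after negating the subtrahend) have opposite signs, so signed overflow cannot occur.

380; no overflow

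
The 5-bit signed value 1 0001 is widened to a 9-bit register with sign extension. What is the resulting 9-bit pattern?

111110001

MSB of 10001 is 1; replicate it into the new high bits.
1111|10001 → 111110001 (still -15).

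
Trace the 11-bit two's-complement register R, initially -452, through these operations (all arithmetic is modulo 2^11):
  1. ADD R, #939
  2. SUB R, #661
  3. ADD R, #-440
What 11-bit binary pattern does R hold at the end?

Start: R = -452 = 11000111100.
R = -452 + 939 = 487 = 00111100111
R = 487 − 661 = -174 = 11101010010
R = -174 + (-440) = -614 = 10110011010

10110011010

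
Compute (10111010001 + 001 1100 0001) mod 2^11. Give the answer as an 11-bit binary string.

  10111010001
+ 00111000001
= 11110010010

11110010010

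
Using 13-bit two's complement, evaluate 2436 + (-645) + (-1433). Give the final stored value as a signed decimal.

2436 + (-645) = 1791 (0011011111111)
1791 + (-1433) = 358 (0000101100110)

358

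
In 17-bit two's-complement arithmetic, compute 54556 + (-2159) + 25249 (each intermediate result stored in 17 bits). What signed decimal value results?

-53426

54556 + (-2159) = 52397 (01100110010101101)
52397 + 25249 = 77646 → wraps to -53426 (10010111101001110)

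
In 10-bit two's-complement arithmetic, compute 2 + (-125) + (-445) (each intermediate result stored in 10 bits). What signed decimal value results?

2 + (-125) = -123 (1110000101)
-123 + (-445) = -568 → wraps to 456 (0111001000)

456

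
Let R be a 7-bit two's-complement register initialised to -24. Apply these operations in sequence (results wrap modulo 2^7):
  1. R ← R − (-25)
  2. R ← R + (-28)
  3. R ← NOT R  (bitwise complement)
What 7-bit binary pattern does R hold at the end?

Start: R = -24 = 1101000.
R = -24 − (-25) = 1 = 0000001
R = 1 + (-28) = -27 = 1100101
R = NOT 1100101 = 0011010 = 26

0011010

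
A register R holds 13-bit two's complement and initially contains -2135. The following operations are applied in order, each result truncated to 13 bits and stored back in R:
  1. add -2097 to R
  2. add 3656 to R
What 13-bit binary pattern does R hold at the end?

1110111000000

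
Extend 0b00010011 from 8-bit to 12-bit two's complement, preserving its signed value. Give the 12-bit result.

000000010011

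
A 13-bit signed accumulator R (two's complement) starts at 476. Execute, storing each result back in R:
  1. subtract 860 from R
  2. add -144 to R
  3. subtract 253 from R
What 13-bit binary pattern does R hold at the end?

1110011110011

Start: R = 476 = 0000111011100.
R = 476 − 860 = -384 = 1111010000000
R = -384 + (-144) = -528 = 1110111110000
R = -528 − 253 = -781 = 1110011110011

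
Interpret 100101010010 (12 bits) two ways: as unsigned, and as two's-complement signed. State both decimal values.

Unsigned: 100101010010 = 2386.
Signed: MSB=1 → 2386 − 4096 = -1710.

unsigned = 2386, signed = -1710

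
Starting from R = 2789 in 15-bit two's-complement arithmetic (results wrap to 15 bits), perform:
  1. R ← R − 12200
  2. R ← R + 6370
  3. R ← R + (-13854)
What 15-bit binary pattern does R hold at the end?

011111000000001

Start: R = 2789 = 000101011100101.
R = 2789 − 12200 = -9411 = 101101100111101
R = -9411 + 6370 = -3041 = 111010000011111
R = -3041 + (-13854) = -16895; wraps to 15873 = 011111000000001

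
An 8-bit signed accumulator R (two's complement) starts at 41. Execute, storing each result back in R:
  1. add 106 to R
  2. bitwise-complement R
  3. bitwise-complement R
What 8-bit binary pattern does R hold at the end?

10010011

Start: R = 41 = 00101001.
R = 41 + 106 = 147; wraps to -109 = 10010011
R = NOT 10010011 = 01101100 = 108
R = NOT 01101100 = 10010011 = -109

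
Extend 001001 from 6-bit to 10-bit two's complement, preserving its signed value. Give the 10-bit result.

MSB of 001001 is 0; replicate it into the new high bits.
0000|001001 → 0000001001 (still 9).

0000001001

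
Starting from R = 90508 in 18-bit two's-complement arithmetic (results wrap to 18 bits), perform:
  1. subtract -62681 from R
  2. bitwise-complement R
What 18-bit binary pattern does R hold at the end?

011010100110011010

Start: R = 90508 = 010110000110001100.
R = 90508 − (-62681) = 153189; wraps to -108955 = 100101011001100101
R = NOT 100101011001100101 = 011010100110011010 = 108954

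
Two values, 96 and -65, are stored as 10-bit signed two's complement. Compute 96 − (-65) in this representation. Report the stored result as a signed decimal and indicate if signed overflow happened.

161; no overflow

96 → 0001100000
-65 → 1110111111
Subtract via negate-and-add: invert 1110111111 + 1 = 0001000001 (i.e. 65).
  0001100000
+ 0001000001
= 0010100001
Result 0010100001: MSB = 0 → value 161.
Both addends (after negating the subtrahend) are non-negative and so is the stored result: no signed overflow.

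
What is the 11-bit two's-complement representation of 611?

01001100011

611 is non-negative, so write it directly in 11 bits: 01001100011.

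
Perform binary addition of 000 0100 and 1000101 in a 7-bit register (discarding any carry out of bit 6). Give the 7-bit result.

  0000100
+ 1000101
= 1001001

1001001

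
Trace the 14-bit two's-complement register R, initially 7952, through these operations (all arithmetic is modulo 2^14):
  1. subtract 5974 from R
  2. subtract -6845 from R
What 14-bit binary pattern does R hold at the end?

10001001110111

Start: R = 7952 = 01111100010000.
R = 7952 − 5974 = 1978 = 00011110111010
R = 1978 − (-6845) = 8823; wraps to -7561 = 10001001110111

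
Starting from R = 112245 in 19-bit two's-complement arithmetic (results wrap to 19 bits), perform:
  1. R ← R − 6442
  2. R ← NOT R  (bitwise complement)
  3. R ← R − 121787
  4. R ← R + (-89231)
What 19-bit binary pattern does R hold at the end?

Start: R = 112245 = 0011011011001110101.
R = 112245 − 6442 = 105803 = 0011001110101001011
R = NOT 0011001110101001011 = 1100110001010110100 = -105804
R = -105804 − 121787 = -227591 = 1001000011011111001
R = -227591 + (-89231) = -316822; wraps to 207466 = 0110010101001101010

0110010101001101010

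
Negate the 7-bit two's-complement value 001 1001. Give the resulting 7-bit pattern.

Invert: 1100110. Add 1: 1100111.
Check: 0011001 = 25, 1100111 = -25.

1100111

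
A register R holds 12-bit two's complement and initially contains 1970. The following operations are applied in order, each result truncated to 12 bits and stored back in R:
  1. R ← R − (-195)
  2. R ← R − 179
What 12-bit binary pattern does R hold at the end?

Start: R = 1970 = 011110110010.
R = 1970 − (-195) = 2165; wraps to -1931 = 100001110101
R = -1931 − 179 = -2110; wraps to 1986 = 011111000010

011111000010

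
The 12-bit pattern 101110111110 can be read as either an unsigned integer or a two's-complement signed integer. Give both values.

Unsigned: 101110111110 = 3006.
Signed: MSB=1 → 3006 − 4096 = -1090.

unsigned = 3006, signed = -1090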